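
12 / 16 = 3 / 4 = 0.75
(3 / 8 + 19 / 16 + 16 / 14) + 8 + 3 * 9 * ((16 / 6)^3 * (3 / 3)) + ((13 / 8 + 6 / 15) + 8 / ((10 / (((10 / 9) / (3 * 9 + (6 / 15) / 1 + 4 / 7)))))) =524.76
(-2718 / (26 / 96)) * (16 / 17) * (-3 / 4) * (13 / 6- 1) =1826496 / 221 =8264.69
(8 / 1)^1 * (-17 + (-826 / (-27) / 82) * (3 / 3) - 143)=-1413656 / 1107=-1277.02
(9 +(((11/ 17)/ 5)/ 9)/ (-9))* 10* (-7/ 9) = -867356/ 12393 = -69.99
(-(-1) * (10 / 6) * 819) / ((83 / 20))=27300 / 83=328.92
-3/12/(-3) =1/12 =0.08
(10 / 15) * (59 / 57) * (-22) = -2596 / 171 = -15.18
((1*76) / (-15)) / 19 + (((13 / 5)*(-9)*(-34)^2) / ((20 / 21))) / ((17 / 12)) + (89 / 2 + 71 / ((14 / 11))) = -10473278 / 525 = -19949.10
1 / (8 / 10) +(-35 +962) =928.25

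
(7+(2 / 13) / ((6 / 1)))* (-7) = -49.18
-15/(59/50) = -12.71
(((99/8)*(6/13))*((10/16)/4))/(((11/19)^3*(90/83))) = 1707891/402688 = 4.24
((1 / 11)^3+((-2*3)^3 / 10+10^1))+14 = 15977 / 6655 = 2.40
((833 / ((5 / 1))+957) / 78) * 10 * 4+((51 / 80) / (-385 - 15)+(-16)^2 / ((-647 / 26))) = 456952313117 / 807456000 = 565.92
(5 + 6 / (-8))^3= 4913 / 64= 76.77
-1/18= -0.06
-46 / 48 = -23 / 24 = -0.96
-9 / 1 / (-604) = 9 / 604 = 0.01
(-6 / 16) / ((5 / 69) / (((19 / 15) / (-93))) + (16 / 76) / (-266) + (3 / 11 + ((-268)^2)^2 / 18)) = -17261937 / 13192433779823728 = -0.00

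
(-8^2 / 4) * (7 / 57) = -112 / 57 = -1.96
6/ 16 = 0.38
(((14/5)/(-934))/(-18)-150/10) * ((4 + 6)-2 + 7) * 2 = -630443/1401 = -450.00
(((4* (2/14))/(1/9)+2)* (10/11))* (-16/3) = -8000/231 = -34.63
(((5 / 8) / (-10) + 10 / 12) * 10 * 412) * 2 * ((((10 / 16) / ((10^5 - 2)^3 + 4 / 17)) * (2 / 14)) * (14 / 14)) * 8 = 15725 / 3465811460469876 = 0.00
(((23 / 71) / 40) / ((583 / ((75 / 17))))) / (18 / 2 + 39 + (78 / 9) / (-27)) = 27945 / 21740928176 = 0.00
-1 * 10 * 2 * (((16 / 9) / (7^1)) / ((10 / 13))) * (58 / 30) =-12064 / 945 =-12.77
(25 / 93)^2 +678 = 5864647 / 8649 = 678.07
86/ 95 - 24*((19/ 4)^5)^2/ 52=-1747353297319301/ 647495680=-2698633.14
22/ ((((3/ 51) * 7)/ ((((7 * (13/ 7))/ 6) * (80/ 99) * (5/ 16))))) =5525/ 189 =29.23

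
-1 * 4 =-4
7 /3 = 2.33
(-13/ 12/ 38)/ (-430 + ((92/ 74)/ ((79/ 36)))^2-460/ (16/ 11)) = 111071077/ 2906163094194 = 0.00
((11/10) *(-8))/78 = -22/195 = -0.11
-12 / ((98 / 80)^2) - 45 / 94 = -1912845 / 225694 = -8.48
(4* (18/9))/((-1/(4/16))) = -2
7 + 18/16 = 65/8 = 8.12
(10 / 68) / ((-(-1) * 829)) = 5 / 28186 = 0.00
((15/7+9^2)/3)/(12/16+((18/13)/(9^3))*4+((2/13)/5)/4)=4085640/112819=36.21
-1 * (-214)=214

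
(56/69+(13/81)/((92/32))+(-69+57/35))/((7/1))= -4336394/456435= -9.50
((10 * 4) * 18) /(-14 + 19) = 144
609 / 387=1.57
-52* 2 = -104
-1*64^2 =-4096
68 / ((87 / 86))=5848 / 87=67.22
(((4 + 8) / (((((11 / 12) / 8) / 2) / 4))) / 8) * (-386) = -444672 / 11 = -40424.73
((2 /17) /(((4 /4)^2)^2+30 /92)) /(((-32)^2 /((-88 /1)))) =-253 /33184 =-0.01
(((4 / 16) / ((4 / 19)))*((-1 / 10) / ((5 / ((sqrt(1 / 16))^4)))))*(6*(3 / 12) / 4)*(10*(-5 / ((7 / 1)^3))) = 57 / 11239424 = 0.00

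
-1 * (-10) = 10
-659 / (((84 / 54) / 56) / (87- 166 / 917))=-1888738812 / 917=-2059693.36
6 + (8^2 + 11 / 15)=1061 / 15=70.73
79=79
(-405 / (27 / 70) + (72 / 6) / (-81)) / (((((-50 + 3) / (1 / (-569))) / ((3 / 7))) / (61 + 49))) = -3118940 / 1684809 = -1.85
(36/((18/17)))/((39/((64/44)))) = 544/429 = 1.27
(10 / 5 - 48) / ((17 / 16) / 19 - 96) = 13984 / 29167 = 0.48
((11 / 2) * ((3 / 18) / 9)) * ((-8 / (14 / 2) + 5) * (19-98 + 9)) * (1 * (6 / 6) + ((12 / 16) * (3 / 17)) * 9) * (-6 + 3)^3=221265 / 136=1626.95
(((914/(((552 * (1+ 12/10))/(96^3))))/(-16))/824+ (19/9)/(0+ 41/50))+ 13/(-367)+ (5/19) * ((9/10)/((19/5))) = -122059817936801/2547929304954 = -47.91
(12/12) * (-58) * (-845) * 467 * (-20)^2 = 9155068000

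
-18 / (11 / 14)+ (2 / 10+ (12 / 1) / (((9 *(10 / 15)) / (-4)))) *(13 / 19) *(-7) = 15099 / 1045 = 14.45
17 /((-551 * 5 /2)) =-34 /2755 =-0.01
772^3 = 460099648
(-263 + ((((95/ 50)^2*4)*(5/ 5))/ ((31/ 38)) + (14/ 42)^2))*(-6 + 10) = -6840752/ 6975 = -980.75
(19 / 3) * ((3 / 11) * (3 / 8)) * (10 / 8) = 285 / 352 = 0.81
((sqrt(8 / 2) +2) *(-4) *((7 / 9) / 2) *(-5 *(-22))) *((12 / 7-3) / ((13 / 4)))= 3520 / 13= 270.77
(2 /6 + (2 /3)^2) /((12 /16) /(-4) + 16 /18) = 112 /101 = 1.11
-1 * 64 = -64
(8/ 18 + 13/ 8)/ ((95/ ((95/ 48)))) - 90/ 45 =-6763/ 3456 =-1.96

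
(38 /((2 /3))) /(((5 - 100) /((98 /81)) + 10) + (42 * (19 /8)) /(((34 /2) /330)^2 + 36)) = -21900968754 /25262874685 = -0.87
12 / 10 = 6 / 5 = 1.20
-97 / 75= -1.29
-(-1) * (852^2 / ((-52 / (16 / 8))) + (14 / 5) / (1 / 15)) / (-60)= 60401 / 130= 464.62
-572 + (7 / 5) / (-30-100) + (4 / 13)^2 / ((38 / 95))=-4831491 / 8450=-571.77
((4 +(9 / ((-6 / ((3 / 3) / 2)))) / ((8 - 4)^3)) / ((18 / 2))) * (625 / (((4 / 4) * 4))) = 638125 / 9216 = 69.24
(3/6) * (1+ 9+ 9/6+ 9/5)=133/20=6.65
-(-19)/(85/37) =8.27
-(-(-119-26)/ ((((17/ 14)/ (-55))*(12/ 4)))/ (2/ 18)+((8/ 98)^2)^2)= 1930920090598/ 98001617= 19702.94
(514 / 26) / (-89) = -257 / 1157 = -0.22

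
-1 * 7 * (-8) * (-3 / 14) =-12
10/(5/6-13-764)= -60/4657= -0.01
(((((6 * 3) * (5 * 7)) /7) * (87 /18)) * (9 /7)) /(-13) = -43.02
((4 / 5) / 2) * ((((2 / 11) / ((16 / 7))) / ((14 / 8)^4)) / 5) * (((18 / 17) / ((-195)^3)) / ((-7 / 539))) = 128 / 17157196875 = 0.00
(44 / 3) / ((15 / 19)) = 836 / 45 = 18.58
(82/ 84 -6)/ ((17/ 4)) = -422/ 357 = -1.18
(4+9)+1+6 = 20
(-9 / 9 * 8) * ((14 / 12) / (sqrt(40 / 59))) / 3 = -7 * sqrt(590) / 45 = -3.78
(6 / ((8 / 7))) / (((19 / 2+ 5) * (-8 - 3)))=-21 / 638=-0.03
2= 2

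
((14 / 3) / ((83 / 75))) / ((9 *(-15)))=-70 / 2241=-0.03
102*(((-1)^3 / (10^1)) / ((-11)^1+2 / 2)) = 51 / 50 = 1.02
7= 7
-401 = -401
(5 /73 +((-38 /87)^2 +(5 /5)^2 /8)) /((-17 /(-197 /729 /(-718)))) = -334622821 /39332562939504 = -0.00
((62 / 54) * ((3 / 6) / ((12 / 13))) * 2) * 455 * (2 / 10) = 36673 / 324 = 113.19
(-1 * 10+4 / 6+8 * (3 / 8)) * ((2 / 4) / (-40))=19 / 240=0.08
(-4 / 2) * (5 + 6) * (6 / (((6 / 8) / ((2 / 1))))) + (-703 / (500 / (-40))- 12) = -307.76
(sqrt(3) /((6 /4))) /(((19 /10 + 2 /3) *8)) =5 *sqrt(3) /154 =0.06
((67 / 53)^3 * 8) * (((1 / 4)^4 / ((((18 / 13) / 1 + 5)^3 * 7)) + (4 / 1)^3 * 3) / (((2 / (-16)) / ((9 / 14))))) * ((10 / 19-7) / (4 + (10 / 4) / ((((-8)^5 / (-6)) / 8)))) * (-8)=-268290622385145471651840 / 1299657546211803331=-206431.78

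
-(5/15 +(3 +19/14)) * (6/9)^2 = -2.08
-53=-53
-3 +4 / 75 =-221 / 75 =-2.95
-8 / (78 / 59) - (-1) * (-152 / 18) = -1696 / 117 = -14.50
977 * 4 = 3908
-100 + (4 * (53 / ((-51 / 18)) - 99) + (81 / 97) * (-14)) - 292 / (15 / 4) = -660.38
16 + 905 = 921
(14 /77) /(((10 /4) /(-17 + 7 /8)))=-1.17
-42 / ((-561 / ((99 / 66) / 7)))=3 / 187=0.02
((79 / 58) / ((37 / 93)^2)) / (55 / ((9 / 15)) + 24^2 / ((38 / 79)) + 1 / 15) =194732235 / 29174200448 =0.01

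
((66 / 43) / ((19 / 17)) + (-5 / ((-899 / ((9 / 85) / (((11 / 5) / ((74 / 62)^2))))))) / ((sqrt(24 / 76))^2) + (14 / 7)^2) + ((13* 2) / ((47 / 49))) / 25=2003388084883963 / 310180580730350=6.46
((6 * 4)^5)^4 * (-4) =-16079954871362414694843285504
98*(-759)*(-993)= 73861326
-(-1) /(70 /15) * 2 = 3 /7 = 0.43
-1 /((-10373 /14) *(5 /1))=14 /51865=0.00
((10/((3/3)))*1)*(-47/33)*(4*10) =-18800/33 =-569.70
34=34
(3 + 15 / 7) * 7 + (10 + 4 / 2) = 48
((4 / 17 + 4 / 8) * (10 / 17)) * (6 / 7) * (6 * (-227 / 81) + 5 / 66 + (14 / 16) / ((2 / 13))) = -6564625 / 1602216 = -4.10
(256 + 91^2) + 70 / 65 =8538.08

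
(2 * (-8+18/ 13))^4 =875213056/ 28561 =30643.64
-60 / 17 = -3.53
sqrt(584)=2*sqrt(146)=24.17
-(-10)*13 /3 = 130 /3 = 43.33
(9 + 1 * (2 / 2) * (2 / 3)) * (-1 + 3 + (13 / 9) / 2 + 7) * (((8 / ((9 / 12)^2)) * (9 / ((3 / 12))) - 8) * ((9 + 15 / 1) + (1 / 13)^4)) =97404576500 / 85683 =1136801.66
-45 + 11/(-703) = -31646/703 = -45.02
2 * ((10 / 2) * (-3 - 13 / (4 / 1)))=-125 / 2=-62.50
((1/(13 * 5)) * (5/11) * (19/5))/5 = 19/3575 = 0.01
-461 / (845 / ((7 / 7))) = -461 / 845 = -0.55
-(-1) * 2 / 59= 2 / 59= 0.03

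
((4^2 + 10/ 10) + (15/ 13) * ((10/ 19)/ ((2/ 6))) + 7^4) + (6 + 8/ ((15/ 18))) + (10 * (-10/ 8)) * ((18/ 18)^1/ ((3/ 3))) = 2422.92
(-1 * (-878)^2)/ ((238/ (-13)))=5010746/ 119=42107.11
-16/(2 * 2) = -4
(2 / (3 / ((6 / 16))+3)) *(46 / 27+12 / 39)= 0.37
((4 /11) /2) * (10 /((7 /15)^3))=67500 /3773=17.89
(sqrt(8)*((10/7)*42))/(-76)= -30*sqrt(2)/19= -2.23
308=308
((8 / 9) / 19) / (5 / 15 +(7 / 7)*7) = 4 / 627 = 0.01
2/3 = 0.67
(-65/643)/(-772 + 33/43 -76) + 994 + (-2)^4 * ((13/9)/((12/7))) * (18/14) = 71071861907/70275399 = 1011.33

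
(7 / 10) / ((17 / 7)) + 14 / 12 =371 / 255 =1.45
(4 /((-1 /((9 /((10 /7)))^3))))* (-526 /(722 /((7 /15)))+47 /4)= -20598955209 /1805000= -11412.16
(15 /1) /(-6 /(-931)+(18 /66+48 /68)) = 174097 /11433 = 15.23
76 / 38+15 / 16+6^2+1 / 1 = 639 / 16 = 39.94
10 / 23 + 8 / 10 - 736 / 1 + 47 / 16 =-1346563 / 1840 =-731.83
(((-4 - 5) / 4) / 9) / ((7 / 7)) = -1 / 4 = -0.25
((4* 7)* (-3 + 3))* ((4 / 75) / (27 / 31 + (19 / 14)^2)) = 0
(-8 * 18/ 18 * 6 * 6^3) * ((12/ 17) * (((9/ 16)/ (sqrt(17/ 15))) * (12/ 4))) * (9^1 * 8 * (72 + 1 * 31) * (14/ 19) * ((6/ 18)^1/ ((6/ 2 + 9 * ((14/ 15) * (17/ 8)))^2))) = -322934169600 * sqrt(255)/ 106091611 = -48607.47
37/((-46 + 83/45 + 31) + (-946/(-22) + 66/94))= 78255/64606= 1.21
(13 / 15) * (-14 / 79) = -182 / 1185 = -0.15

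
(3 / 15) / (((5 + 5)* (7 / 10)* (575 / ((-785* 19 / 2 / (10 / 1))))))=-2983 / 80500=-0.04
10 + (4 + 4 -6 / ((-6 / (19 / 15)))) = 289 / 15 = 19.27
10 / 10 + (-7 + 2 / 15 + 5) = -13 / 15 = -0.87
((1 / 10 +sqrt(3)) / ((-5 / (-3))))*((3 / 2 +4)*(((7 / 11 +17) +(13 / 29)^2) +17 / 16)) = 335697 / 53824 +1678485*sqrt(3) / 26912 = 114.26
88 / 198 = 4 / 9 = 0.44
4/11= 0.36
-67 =-67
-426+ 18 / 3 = -420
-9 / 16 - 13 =-217 / 16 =-13.56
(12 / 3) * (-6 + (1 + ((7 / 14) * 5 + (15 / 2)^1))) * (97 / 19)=1940 / 19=102.11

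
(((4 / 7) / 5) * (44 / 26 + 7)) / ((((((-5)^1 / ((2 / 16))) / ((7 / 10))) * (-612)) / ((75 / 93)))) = 113 / 4932720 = 0.00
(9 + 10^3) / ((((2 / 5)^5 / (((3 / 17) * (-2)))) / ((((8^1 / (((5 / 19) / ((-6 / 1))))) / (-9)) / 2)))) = -11981875 / 34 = -352408.09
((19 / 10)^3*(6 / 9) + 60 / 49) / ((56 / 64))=852182 / 128625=6.63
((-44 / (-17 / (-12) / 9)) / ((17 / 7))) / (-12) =2772 / 289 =9.59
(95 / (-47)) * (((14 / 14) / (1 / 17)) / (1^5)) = -1615 / 47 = -34.36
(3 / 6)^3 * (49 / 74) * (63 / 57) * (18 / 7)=1323 / 5624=0.24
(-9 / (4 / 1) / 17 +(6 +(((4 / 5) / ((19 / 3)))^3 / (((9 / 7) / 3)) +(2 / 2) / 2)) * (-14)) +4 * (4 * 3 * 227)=629936152661 / 58301500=10804.80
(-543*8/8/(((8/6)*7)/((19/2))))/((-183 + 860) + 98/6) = -92853/116480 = -0.80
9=9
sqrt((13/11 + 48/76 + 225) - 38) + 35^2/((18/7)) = sqrt(8247558)/209 + 8575/18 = 490.13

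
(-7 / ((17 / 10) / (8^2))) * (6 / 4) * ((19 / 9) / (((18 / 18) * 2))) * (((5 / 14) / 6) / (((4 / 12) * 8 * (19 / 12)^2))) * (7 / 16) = -525 / 323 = -1.63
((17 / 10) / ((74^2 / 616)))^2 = 1713481 / 46854025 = 0.04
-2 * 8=-16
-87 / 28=-3.11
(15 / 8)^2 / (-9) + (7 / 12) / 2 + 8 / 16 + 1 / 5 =577 / 960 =0.60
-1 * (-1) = 1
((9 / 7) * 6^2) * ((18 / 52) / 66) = 243 / 1001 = 0.24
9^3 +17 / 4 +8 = 741.25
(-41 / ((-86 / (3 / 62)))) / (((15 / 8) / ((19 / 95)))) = 82 / 33325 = 0.00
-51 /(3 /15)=-255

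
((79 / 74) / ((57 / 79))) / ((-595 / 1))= -0.00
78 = 78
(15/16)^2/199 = 225/50944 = 0.00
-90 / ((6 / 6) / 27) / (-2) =1215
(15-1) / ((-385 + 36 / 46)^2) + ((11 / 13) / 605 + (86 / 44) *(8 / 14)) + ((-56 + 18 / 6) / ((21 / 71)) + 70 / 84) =-138548716175549 / 781706615690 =-177.24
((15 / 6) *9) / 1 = 45 / 2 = 22.50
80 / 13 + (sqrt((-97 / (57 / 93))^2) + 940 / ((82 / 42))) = 6540831 / 10127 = 645.88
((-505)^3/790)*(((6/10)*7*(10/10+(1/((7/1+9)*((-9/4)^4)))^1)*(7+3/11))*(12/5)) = -7589444438240/633501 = -11980161.73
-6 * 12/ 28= -18/ 7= -2.57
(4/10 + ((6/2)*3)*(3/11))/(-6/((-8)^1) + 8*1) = 628/1925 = 0.33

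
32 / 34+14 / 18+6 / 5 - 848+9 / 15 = -646028 / 765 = -844.48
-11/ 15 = -0.73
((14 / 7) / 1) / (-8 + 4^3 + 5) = 2 / 61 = 0.03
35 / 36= 0.97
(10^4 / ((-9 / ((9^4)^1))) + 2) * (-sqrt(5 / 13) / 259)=7289998 * sqrt(65) / 3367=17455.85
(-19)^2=361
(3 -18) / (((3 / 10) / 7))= -350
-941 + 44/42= -19739/21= -939.95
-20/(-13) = 20/13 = 1.54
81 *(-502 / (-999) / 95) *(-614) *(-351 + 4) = 320865348 / 3515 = 91284.59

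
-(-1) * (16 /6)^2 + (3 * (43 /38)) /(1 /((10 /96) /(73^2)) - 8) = 621994669 /87467184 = 7.11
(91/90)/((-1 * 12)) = -91/1080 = -0.08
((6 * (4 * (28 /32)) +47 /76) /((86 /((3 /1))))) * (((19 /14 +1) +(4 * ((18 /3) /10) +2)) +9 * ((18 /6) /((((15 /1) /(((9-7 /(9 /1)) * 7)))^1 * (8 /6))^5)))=13420996174753799 /3335320800000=4023.90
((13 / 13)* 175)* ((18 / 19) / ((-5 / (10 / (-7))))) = 900 / 19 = 47.37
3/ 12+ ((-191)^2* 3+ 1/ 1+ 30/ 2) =109459.25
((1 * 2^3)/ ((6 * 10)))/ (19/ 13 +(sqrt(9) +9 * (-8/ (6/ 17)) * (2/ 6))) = -13/ 6195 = -0.00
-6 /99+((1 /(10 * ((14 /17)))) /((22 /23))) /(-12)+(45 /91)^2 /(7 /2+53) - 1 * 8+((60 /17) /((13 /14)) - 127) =-3675148651411 /27997729760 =-131.27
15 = 15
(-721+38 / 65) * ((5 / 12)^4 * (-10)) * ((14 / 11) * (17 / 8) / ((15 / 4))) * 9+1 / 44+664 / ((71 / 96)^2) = 726182406481 / 276811392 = 2623.38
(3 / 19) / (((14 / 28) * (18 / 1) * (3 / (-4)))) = -4 / 171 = -0.02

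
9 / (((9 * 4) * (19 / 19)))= 1 / 4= 0.25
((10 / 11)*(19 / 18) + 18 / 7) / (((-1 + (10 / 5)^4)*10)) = 2447 / 103950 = 0.02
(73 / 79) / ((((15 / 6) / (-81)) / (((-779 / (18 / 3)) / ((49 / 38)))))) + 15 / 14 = 116732559 / 38710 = 3015.57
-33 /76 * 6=-99 /38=-2.61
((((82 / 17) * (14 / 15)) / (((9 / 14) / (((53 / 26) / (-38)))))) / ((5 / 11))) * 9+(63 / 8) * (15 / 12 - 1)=-55119533 / 10077600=-5.47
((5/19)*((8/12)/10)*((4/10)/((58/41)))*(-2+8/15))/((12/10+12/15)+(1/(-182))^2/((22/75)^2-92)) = -15447325461568/4246301240773425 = -0.00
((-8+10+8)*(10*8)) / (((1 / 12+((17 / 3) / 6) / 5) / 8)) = 1152000 / 49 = 23510.20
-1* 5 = -5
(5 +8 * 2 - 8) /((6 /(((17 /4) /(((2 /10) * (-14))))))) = -1105 /336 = -3.29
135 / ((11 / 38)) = 5130 / 11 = 466.36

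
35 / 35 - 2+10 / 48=-19 / 24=-0.79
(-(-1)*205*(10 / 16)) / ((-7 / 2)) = -1025 / 28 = -36.61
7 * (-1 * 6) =-42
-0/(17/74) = 0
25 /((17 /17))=25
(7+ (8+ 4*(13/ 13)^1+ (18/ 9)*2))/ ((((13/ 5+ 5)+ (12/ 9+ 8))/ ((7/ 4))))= 2415/ 1016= 2.38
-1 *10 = -10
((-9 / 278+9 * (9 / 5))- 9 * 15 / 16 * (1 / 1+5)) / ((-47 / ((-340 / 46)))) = -3256911 / 601036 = -5.42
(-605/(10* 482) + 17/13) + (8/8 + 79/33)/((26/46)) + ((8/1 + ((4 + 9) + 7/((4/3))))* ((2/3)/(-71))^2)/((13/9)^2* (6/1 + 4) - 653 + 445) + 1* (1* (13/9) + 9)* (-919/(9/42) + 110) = -43393127696697731/994418974692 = -43636.67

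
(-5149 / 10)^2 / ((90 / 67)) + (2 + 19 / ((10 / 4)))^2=1777146907 / 9000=197460.77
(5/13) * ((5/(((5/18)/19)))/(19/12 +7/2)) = 20520/793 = 25.88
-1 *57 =-57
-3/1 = -3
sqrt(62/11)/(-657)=-sqrt(682)/7227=-0.00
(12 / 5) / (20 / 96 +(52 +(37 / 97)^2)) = 0.05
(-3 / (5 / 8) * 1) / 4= -6 / 5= -1.20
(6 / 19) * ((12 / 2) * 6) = 216 / 19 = 11.37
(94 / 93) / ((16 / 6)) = 47 / 124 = 0.38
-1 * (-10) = 10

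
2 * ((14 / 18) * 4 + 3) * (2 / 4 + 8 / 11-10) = -107.22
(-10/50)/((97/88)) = -88/485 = -0.18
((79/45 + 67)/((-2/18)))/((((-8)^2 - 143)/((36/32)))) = 13923/1580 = 8.81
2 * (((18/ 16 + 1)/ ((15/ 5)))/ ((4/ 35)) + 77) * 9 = 23961/ 16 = 1497.56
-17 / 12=-1.42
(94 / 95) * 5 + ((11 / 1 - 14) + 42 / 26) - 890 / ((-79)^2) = 5272250 / 1541527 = 3.42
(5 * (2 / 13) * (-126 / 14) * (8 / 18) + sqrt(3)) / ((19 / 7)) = -280 / 247 + 7 * sqrt(3) / 19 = -0.50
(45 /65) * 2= 18 /13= 1.38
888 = 888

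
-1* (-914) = 914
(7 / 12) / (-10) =-0.06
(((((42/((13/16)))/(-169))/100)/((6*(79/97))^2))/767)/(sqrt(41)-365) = 65863*sqrt(41)/52524620758989600 + 4807999/10504924151797920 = 0.00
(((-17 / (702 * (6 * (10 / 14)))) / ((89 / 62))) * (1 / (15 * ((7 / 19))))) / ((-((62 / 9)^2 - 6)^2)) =270351 / 652326087400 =0.00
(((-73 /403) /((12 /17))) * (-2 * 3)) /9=1241 /7254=0.17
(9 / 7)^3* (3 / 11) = 2187 / 3773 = 0.58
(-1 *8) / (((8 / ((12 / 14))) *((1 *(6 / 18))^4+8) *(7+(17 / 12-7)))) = -5832 / 77231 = -0.08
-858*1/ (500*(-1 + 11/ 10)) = -429/ 25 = -17.16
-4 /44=-1 /11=-0.09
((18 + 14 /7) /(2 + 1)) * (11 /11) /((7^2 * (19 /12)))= 80 /931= 0.09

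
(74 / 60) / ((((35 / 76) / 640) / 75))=899840 / 7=128548.57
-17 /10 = -1.70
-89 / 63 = -1.41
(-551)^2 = 303601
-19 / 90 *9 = -19 / 10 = -1.90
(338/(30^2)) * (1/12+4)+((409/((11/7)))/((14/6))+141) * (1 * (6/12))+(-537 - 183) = -35176309/59400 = -592.19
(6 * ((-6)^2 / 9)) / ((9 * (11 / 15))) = 40 / 11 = 3.64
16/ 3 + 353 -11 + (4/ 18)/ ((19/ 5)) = 59404/ 171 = 347.39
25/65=5/13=0.38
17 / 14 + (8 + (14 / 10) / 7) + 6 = 1079 / 70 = 15.41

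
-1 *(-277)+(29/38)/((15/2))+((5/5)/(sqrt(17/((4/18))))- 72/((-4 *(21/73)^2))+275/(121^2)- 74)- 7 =413.75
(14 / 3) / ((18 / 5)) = 35 / 27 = 1.30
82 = 82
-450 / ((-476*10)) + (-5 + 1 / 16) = -9221 / 1904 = -4.84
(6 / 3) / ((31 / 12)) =24 / 31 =0.77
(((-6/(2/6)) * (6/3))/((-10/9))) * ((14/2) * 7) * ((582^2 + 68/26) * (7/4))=61170470109/65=941084155.52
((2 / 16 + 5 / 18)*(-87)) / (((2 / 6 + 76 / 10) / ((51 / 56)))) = -12615 / 3136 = -4.02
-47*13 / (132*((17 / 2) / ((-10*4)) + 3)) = -12220 / 7359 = -1.66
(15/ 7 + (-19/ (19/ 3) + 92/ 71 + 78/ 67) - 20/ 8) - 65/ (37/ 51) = -90.49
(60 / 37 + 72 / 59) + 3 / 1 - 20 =-30907 / 2183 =-14.16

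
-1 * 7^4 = -2401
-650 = -650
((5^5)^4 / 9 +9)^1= 95367431640706 / 9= 10596381293411.78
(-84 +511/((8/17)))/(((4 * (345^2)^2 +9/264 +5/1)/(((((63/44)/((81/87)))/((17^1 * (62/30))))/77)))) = 1162175/115633144394832284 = 0.00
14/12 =7/6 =1.17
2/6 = 1/3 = 0.33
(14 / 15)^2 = 196 / 225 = 0.87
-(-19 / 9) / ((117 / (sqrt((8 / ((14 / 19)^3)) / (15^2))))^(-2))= 117383175 / 361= 325161.15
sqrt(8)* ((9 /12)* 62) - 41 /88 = -41 /88+93* sqrt(2) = 131.06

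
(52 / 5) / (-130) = -2 / 25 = -0.08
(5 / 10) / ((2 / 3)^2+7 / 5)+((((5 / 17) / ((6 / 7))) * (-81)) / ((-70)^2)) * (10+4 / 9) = 41847 / 197540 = 0.21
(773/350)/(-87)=-773/30450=-0.03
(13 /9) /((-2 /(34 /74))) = -221 /666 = -0.33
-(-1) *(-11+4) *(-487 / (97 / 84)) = 286356 / 97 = 2952.12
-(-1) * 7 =7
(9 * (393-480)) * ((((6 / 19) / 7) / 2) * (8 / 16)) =-8.83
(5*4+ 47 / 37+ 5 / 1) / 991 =972 / 36667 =0.03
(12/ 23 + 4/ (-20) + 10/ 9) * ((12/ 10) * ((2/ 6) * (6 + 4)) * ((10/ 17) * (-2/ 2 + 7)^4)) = 1708416/ 391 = 4369.35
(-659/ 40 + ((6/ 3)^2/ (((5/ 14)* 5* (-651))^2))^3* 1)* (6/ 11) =-20818678266254443326607/ 2316696620422851562500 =-8.99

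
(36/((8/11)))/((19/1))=99/38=2.61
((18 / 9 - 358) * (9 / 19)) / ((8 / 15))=-12015 / 38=-316.18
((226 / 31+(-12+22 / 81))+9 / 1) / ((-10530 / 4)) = -4582 / 2644083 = -0.00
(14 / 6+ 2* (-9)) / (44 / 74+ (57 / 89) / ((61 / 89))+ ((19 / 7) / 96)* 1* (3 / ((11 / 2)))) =-130689328 / 12883545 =-10.14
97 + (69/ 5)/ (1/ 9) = 1106/ 5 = 221.20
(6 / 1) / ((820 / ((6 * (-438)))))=-3942 / 205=-19.23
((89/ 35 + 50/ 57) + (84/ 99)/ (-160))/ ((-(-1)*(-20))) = -199831/ 1170400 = -0.17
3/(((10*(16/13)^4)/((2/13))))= 6591/327680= 0.02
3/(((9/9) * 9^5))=1/19683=0.00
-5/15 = -1/3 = -0.33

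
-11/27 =-0.41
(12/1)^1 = 12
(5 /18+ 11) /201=203 /3618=0.06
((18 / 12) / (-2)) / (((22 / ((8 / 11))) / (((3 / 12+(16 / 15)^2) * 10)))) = -1249 / 3630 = -0.34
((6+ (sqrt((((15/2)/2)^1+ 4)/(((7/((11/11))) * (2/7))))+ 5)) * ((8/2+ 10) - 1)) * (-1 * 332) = -47476 - 1079 * sqrt(62) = -55972.05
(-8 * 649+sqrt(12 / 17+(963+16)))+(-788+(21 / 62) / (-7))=-370763 / 62+sqrt(283135) / 17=-5948.75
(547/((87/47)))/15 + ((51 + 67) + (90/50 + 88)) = 227.50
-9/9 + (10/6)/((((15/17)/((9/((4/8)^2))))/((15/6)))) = 169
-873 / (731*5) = -873 / 3655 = -0.24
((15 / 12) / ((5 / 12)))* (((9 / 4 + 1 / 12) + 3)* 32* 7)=3584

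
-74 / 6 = -12.33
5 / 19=0.26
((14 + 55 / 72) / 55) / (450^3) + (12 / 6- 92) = -32476949998937 / 360855000000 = -90.00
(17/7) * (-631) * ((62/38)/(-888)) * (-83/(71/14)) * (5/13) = -138002855/7786428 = -17.72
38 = 38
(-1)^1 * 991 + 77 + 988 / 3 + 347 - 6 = -731 / 3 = -243.67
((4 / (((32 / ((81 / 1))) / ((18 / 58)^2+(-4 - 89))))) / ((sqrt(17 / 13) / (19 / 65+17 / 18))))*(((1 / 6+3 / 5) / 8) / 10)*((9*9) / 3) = -3097429389*sqrt(221) / 174928000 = -263.23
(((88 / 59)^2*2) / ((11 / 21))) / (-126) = -0.07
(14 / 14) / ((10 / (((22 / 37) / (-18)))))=-11 / 3330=-0.00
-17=-17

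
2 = 2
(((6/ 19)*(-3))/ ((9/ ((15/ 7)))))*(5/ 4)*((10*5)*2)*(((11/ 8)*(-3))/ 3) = 20625/ 532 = 38.77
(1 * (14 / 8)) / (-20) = -0.09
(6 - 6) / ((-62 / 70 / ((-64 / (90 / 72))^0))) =0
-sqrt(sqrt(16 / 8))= -2^(1 / 4)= -1.19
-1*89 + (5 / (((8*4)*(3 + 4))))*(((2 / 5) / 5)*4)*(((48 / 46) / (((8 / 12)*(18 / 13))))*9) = -143173 / 1610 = -88.93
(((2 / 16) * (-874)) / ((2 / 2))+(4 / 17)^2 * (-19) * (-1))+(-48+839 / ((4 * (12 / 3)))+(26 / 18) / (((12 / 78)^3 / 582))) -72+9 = 3200288749 / 13872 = 230701.32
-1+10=9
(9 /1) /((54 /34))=17 /3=5.67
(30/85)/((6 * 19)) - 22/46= -3530/7429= -0.48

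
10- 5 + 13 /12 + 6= 145 /12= 12.08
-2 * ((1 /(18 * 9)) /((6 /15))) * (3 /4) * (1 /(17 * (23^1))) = -5 /84456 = -0.00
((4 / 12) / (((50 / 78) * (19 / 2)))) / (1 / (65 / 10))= 169 / 475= 0.36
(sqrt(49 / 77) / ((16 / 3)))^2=63 / 2816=0.02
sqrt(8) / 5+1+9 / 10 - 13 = -111 / 10+2 * sqrt(2) / 5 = -10.53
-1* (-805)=805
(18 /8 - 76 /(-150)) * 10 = 827 /30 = 27.57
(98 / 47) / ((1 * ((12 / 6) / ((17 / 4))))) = 833 / 188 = 4.43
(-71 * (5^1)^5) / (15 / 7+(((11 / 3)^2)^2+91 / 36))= -503212500 / 420541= -1196.58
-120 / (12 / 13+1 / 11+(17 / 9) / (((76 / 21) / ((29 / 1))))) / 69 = -0.11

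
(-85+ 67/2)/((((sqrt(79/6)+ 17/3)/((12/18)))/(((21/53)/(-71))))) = 73542/1283183-2163 * sqrt(474)/1283183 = 0.02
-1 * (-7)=7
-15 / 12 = -5 / 4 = -1.25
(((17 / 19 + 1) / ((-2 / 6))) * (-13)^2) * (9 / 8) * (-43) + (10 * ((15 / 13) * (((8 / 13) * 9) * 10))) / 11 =3286876779 / 70642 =46528.65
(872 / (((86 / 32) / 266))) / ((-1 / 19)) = -1639846.70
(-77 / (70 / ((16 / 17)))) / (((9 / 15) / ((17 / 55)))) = -8 / 15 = -0.53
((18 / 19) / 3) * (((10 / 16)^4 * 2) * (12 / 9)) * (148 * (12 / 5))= 13875 / 304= 45.64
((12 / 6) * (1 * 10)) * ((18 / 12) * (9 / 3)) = 90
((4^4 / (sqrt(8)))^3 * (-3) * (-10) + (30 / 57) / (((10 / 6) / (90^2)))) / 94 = 236661.85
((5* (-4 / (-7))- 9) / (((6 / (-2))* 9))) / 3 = 43 / 567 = 0.08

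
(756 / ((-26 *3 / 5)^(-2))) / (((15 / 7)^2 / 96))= 2404007424 / 625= 3846411.88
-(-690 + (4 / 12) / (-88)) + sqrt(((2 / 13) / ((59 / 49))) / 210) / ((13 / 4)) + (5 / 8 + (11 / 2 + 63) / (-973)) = 4*sqrt(80535) / 149565 + 88692557 / 128436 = 690.57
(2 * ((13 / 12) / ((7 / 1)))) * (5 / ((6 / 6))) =65 / 42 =1.55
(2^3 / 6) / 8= 1 / 6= 0.17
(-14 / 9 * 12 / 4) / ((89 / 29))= -406 / 267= -1.52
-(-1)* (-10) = -10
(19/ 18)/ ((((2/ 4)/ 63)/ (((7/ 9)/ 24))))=931/ 216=4.31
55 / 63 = 0.87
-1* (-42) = 42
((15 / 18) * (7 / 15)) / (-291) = -7 / 5238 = -0.00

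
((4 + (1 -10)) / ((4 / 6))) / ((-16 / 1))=15 / 32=0.47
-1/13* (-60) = 60/13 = 4.62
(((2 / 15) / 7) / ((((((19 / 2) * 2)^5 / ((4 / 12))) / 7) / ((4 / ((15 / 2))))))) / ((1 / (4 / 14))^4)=256 / 4012951746825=0.00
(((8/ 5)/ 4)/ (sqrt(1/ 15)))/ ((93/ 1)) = 2 * sqrt(15)/ 465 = 0.02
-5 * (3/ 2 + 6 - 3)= -45/ 2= -22.50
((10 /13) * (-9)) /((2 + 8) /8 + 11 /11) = -40 /13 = -3.08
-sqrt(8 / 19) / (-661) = 2 * sqrt(38) / 12559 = 0.00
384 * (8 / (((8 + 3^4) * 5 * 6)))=512 / 445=1.15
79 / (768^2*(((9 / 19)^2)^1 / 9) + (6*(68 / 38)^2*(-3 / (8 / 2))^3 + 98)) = 228152 / 42726943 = 0.01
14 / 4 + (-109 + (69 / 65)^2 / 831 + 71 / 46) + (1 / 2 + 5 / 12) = -33282434663 / 323009700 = -103.04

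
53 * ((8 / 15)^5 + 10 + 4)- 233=388258579 / 759375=511.29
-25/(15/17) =-85/3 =-28.33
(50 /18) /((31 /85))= 2125 /279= 7.62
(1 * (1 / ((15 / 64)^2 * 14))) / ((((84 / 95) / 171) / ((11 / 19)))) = 107008 / 735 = 145.59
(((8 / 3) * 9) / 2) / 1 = 12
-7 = -7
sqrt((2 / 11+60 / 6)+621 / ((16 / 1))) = 7.00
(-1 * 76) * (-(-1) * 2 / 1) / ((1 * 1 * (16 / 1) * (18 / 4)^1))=-19 / 9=-2.11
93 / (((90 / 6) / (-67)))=-2077 / 5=-415.40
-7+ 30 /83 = -551 /83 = -6.64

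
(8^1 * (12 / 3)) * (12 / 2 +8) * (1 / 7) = 64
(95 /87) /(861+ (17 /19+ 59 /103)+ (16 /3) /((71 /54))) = 2639993 /2094975573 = 0.00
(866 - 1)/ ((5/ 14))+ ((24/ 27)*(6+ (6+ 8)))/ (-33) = 719174/ 297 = 2421.46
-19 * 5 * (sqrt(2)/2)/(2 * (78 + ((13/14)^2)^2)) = -48020 * sqrt(2)/159211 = -0.43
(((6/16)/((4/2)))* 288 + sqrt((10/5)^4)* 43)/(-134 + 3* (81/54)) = -452/259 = -1.75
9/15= 3/5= 0.60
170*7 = 1190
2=2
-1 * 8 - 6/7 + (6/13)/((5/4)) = -3862/455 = -8.49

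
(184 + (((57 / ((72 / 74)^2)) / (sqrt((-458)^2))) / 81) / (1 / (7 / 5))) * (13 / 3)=191677345561 / 240395040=797.34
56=56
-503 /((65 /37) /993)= -18480723 /65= -284318.82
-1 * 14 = -14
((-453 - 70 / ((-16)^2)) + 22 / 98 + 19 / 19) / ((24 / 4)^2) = -2835251 / 225792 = -12.56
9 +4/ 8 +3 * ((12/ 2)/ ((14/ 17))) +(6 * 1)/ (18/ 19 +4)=21431/ 658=32.57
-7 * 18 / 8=-63 / 4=-15.75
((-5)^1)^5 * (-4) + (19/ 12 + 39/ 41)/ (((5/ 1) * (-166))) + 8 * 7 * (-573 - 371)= -16483044287/ 408360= -40364.00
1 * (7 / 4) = 7 / 4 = 1.75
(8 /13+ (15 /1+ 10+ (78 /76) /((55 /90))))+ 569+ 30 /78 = 124706 /209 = 596.68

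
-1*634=-634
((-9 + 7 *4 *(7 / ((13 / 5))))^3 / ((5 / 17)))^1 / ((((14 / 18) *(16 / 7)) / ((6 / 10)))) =335702.85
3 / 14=0.21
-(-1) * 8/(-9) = -8/9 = -0.89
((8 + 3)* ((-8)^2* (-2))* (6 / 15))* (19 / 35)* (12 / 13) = -642048 / 2275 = -282.22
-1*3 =-3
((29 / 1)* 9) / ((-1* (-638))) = 9 / 22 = 0.41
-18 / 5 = -3.60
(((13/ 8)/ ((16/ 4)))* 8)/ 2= 13/ 8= 1.62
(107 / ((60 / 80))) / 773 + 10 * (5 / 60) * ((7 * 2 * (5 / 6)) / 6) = 150683 / 83484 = 1.80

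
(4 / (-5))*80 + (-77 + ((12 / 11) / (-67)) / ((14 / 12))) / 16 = -5680131 / 82544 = -68.81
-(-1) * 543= 543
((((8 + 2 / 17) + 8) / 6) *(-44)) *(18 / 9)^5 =-192896 / 51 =-3782.27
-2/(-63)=2/63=0.03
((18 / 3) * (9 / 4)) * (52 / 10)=351 / 5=70.20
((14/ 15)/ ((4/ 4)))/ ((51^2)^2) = 0.00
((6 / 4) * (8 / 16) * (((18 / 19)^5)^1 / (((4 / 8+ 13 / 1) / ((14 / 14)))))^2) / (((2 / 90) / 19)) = 661197634560 / 322687697779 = 2.05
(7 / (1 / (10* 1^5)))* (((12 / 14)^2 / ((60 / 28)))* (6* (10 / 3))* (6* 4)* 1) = 11520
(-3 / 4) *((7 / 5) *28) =-147 / 5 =-29.40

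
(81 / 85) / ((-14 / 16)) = -648 / 595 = -1.09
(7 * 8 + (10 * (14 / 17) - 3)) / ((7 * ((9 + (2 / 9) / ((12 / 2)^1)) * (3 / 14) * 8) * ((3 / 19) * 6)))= 19779 / 33184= 0.60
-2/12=-1/6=-0.17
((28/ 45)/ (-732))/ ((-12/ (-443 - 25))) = -91/ 2745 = -0.03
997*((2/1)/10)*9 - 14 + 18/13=115829/65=1781.98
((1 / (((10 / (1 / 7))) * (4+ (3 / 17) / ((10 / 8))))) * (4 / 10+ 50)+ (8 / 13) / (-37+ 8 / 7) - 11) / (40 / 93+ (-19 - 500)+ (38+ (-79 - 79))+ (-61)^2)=-2895636933 / 823144219040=-0.00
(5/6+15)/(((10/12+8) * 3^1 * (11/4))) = 380/1749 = 0.22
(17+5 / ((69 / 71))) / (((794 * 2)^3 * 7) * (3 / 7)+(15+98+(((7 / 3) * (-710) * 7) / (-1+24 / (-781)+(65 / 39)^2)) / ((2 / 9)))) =3752768 / 2035865704523019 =0.00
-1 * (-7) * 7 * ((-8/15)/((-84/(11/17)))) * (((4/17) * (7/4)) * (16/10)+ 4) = 6776/7225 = 0.94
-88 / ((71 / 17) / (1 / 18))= -748 / 639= -1.17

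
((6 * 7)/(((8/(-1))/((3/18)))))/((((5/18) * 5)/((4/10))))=-63/250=-0.25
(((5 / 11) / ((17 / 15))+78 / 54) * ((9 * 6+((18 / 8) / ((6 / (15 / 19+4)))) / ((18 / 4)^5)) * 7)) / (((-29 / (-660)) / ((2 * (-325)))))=-5708070452812000 / 553111983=-10319918.26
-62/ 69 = -0.90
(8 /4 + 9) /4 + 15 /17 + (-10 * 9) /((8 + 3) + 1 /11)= -18593 /4148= -4.48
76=76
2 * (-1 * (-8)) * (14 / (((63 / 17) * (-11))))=-544 / 99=-5.49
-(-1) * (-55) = -55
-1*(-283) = 283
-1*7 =-7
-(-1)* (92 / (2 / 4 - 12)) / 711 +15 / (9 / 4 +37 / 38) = 161716 / 34839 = 4.64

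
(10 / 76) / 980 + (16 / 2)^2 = 476673 / 7448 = 64.00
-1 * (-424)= 424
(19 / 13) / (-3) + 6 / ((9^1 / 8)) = 63 / 13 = 4.85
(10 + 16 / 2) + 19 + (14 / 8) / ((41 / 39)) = 6341 / 164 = 38.66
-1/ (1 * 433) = -1/ 433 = -0.00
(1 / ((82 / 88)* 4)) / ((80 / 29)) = 319 / 3280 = 0.10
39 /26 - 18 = -33 /2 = -16.50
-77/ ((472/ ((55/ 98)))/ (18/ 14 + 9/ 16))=-125235/ 740096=-0.17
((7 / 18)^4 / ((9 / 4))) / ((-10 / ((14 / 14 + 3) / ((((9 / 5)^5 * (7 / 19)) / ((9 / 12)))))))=-4073125 / 9298091736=-0.00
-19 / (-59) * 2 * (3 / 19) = 6 / 59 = 0.10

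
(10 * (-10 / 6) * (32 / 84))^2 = 40.31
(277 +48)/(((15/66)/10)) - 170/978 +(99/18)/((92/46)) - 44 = 27889775/1956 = 14258.58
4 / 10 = 2 / 5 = 0.40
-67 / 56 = -1.20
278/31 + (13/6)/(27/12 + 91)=311888/34689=8.99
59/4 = 14.75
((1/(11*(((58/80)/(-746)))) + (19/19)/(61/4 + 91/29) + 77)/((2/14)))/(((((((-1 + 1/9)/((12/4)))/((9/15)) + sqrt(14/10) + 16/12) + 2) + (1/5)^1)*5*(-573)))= 96672718429/6188701956866 -6361080579*sqrt(35)/6188701956866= 0.01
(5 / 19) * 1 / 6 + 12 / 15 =481 / 570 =0.84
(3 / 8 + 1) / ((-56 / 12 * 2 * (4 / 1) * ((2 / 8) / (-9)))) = 297 / 224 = 1.33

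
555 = 555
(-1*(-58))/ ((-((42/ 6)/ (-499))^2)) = -14442058/ 49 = -294735.88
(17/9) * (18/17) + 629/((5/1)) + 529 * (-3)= -7296/5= -1459.20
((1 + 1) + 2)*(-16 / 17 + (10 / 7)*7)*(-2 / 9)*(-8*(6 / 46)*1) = 9856 / 1173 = 8.40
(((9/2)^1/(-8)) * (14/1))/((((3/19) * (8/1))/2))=-399/32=-12.47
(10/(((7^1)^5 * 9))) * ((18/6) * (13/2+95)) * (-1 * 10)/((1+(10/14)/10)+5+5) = -580/31899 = -0.02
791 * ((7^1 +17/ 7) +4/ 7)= 7910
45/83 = 0.54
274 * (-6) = -1644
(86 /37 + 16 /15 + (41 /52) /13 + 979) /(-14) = -52656601 /750360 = -70.18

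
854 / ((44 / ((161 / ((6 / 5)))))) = 343735 / 132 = 2604.05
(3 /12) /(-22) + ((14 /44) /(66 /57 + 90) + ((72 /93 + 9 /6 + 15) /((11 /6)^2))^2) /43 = 631860065775 /1047877394476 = 0.60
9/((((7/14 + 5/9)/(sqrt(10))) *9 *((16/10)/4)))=45 *sqrt(10)/19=7.49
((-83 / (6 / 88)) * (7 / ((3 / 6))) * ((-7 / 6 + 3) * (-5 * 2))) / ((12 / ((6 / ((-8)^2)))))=351505 / 144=2441.01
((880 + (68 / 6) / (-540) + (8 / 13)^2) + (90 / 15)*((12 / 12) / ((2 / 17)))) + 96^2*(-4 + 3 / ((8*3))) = -4761122123 / 136890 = -34780.64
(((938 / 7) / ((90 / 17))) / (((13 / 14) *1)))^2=254274916 / 342225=743.01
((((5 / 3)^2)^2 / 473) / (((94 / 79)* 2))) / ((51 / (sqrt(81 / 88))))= 49375* sqrt(22) / 1795909104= 0.00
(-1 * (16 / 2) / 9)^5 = -32768 / 59049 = -0.55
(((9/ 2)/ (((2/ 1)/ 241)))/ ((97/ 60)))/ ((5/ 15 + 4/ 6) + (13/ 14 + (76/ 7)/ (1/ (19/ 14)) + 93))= 3188430/ 1042459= 3.06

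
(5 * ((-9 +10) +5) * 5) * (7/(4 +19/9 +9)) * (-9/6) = -14175/136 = -104.23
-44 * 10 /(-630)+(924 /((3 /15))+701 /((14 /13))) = 664225 /126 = 5271.63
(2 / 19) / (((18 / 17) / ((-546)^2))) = 563108 / 19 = 29637.26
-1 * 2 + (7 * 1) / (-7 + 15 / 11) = -201 / 62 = -3.24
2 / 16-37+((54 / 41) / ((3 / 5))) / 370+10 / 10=-435307 / 12136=-35.87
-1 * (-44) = 44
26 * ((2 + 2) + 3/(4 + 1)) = 598/5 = 119.60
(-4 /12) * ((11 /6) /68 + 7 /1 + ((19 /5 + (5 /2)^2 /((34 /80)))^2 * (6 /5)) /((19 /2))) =-828361877 /49419000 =-16.76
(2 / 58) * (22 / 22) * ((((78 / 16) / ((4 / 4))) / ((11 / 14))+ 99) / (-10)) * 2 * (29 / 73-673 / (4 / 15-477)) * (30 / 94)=-6556844259 / 15653381678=-0.42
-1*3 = -3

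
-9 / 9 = -1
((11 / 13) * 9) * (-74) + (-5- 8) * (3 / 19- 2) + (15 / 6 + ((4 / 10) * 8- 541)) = -2654981 / 2470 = -1074.89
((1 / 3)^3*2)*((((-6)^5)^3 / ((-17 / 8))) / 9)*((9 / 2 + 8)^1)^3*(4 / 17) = 241864704000000 / 289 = 836902089965.40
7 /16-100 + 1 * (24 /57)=-30139 /304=-99.14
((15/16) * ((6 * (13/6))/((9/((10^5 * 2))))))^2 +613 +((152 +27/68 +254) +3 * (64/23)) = 1032484389466537/14076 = 73350695472.19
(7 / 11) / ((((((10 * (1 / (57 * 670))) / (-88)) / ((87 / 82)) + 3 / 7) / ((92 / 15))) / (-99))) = -197709141168 / 219285545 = -901.61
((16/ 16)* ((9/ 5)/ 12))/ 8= 3/ 160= 0.02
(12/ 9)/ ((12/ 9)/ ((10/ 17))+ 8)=10/ 77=0.13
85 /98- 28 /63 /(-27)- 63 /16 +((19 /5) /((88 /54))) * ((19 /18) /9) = -29131457 /10478160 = -2.78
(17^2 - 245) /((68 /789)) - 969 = -458.47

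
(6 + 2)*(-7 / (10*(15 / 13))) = -4.85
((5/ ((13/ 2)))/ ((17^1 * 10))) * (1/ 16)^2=1/ 56576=0.00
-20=-20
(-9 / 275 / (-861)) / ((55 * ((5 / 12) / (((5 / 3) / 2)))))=6 / 4340875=0.00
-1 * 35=-35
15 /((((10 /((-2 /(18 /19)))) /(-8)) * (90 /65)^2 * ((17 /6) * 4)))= 3211 /2754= 1.17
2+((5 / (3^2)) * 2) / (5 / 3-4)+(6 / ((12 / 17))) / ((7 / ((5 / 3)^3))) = 2701 / 378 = 7.15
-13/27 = -0.48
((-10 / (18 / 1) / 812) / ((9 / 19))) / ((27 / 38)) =-1805 / 887922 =-0.00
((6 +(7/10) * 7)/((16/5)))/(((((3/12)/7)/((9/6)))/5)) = 11445/16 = 715.31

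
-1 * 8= -8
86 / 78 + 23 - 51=-1049 / 39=-26.90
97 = 97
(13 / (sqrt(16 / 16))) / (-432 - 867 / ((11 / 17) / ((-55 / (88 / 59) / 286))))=-327184 / 6524571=-0.05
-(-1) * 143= 143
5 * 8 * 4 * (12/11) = 1920/11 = 174.55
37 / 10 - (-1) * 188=1917 / 10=191.70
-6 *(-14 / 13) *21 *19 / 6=5586 / 13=429.69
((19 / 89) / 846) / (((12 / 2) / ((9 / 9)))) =19 / 451764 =0.00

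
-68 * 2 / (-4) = 34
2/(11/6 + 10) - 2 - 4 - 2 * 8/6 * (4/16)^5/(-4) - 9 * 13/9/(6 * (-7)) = -4214543/763392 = -5.52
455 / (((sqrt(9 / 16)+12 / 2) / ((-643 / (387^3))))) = -1170260 / 1564936281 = -0.00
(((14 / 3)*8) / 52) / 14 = 2 / 39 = 0.05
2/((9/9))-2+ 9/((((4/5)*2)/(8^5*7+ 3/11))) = 113541255/88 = 1290241.53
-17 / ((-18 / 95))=1615 / 18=89.72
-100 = -100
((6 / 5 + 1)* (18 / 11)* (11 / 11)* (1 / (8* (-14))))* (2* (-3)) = 27 / 140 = 0.19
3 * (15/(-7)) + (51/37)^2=-43398/9583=-4.53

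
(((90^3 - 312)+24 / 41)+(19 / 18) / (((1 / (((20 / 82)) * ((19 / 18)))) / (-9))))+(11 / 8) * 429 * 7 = 2163270661 / 2952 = 732815.26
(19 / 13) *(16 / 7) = 304 / 91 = 3.34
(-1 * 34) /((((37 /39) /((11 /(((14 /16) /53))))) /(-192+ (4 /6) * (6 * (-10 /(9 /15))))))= 1599714688 /259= 6176504.59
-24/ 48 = -1/ 2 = -0.50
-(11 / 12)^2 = -121 / 144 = -0.84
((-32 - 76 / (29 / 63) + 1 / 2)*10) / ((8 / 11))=-2703.30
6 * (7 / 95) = 42 / 95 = 0.44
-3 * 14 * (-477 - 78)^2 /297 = -479150 /11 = -43559.09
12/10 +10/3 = 68/15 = 4.53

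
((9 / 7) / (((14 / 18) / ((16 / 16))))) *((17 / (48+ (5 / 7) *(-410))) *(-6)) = 4131 / 5999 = 0.69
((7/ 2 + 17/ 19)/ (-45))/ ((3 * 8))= -167/ 41040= -0.00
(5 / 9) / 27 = 5 / 243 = 0.02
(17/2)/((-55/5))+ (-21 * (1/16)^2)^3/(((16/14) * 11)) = -1140915515/1476395008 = -0.77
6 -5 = 1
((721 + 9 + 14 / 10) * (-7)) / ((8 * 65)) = -25599 / 2600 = -9.85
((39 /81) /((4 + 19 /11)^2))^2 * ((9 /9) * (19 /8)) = 47012251 /91871268552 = 0.00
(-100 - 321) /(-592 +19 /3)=1263 /1757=0.72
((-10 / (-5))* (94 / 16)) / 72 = 47 / 288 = 0.16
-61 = -61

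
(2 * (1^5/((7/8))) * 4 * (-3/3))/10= -32/35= -0.91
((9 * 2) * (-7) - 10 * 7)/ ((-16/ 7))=343/ 4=85.75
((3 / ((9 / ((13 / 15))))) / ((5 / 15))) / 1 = 13 / 15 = 0.87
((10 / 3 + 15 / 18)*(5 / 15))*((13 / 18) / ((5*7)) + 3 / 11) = 10165 / 24948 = 0.41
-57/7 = -8.14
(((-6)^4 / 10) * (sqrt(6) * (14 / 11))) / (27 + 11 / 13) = 58968 * sqrt(6) / 9955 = 14.51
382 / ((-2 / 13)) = -2483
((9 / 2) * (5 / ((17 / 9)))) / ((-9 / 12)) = -270 / 17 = -15.88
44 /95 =0.46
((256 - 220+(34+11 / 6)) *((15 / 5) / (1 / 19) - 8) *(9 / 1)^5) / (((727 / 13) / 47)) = 253983704247 / 1454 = 174679301.41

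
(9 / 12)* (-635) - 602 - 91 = -4677 / 4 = -1169.25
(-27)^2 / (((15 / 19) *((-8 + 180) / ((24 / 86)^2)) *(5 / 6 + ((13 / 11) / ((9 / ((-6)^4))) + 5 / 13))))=0.00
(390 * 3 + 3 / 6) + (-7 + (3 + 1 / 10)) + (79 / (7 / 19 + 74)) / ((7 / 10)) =57769253 / 49455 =1168.12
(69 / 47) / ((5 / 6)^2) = 2484 / 1175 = 2.11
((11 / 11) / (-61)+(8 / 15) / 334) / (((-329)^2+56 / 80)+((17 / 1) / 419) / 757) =-75489554 / 552228055827939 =-0.00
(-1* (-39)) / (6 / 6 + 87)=39 / 88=0.44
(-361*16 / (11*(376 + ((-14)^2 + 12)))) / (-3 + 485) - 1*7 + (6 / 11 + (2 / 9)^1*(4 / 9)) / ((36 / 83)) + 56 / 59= -76035048253 / 16647235506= -4.57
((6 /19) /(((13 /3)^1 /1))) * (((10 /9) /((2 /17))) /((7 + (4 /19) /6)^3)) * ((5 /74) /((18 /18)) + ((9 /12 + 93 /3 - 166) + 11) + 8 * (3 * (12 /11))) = -0.19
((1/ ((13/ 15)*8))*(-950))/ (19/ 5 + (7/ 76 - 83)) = 676875/ 390793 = 1.73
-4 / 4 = -1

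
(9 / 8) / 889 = 9 / 7112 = 0.00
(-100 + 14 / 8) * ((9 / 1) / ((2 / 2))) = -3537 / 4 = -884.25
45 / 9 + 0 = 5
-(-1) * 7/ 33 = 7/ 33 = 0.21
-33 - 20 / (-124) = -1018 / 31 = -32.84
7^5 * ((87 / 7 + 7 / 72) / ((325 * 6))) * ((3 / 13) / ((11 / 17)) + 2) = 5108081881 / 20077200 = 254.42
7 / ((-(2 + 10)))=-7 / 12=-0.58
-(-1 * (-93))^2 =-8649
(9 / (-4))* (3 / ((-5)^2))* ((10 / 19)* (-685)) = 97.34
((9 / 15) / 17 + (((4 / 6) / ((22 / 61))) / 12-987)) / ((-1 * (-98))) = -10.07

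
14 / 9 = 1.56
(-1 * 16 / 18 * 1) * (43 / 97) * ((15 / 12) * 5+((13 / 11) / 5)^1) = -122722 / 48015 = -2.56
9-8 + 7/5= 12/5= 2.40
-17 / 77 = -0.22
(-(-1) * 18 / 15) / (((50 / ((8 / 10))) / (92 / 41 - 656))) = -321648 / 25625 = -12.55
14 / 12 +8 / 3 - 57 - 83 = -817 / 6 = -136.17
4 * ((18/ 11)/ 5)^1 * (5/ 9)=0.73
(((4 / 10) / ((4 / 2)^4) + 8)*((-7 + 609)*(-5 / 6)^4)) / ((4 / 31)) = 124802125 / 6912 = 18055.86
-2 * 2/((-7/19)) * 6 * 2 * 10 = 9120/7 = 1302.86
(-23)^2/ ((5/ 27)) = 14283/ 5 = 2856.60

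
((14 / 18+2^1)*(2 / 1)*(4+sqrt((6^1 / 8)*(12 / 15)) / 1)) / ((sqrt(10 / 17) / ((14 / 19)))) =14*sqrt(170)*(sqrt(15)+20) / 171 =25.48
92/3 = 30.67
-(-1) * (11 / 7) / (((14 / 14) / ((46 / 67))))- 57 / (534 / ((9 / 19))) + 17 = 1505041 / 83482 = 18.03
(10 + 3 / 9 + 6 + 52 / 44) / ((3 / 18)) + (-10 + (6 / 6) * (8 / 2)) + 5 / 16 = 17495 / 176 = 99.40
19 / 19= 1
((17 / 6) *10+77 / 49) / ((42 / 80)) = 25120 / 441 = 56.96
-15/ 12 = -5/ 4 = -1.25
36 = 36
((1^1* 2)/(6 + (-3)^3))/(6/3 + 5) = -2/147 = -0.01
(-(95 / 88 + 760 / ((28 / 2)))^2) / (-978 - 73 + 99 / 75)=29078775625 / 9957684352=2.92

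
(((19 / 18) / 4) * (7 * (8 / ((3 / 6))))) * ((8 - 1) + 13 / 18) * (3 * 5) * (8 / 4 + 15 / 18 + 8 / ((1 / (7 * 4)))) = 125804035 / 162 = 776568.12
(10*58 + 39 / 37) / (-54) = -21499 / 1998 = -10.76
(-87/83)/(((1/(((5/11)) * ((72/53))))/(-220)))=142.40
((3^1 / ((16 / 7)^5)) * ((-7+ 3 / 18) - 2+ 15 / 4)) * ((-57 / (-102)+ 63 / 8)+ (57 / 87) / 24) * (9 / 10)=-19244536017 / 10338959360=-1.86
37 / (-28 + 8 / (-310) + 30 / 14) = -1085 / 759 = -1.43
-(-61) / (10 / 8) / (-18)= -122 / 45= -2.71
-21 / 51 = -0.41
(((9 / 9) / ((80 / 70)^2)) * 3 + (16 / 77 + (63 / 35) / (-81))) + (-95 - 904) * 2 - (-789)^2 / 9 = -15781443413 / 221760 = -71164.52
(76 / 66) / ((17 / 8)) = 304 / 561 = 0.54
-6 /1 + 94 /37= -128 /37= -3.46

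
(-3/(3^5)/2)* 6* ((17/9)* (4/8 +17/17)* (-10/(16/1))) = 85/1296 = 0.07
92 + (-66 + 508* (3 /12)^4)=1791 /64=27.98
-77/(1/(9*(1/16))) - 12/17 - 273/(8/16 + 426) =-10361481/232016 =-44.66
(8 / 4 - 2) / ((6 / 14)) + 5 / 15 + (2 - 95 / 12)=-67 / 12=-5.58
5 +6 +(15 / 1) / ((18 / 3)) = 27 / 2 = 13.50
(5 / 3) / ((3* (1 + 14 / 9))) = 5 / 23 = 0.22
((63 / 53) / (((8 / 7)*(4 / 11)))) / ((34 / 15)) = 1.26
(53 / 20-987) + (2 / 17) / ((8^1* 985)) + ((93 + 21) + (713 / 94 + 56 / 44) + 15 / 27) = -67079431484 / 77914485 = -860.94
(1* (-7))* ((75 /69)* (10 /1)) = -1750 /23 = -76.09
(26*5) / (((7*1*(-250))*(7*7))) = -13 / 8575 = -0.00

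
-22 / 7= -3.14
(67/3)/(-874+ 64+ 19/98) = -6566/238083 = -0.03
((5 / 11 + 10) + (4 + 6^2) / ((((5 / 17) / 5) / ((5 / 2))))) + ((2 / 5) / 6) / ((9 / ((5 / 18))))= 9144101 / 5346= 1710.46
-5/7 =-0.71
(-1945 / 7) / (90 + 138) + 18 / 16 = -299 / 3192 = -0.09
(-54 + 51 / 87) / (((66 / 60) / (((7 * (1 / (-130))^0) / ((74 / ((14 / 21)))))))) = -3.06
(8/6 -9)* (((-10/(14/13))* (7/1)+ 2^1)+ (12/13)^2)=80523/169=476.47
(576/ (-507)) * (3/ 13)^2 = -0.06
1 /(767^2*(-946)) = -1 /556521394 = -0.00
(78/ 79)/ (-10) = -39/ 395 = -0.10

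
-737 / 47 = -15.68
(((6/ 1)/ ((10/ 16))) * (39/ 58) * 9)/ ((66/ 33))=4212/ 145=29.05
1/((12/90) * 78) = 5/52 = 0.10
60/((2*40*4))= 3/16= 0.19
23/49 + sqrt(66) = 8.59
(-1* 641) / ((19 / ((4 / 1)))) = -2564 / 19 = -134.95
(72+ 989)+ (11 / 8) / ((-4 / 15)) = 33787 / 32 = 1055.84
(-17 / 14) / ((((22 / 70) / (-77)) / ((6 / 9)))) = 595 / 3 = 198.33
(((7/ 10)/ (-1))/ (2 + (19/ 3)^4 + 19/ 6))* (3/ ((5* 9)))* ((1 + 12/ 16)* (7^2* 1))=-64827/ 26147900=-0.00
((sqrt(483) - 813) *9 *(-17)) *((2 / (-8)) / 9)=-13821 / 4+ 17 *sqrt(483) / 4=-3361.85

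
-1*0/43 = 0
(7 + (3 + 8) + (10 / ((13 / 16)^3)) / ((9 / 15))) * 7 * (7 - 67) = -45281320 / 2197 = -20610.52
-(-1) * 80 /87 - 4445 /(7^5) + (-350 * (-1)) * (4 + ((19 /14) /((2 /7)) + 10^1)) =2741915545 /417774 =6563.16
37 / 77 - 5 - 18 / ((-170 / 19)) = -16413 / 6545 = -2.51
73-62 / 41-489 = -17118 / 41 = -417.51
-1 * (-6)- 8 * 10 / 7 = -38 / 7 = -5.43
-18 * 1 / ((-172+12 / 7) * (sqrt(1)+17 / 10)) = 35 / 894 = 0.04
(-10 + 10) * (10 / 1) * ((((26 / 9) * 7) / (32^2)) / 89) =0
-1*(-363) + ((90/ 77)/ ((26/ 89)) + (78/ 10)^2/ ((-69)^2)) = 4858610969/ 13238225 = 367.01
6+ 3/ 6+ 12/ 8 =8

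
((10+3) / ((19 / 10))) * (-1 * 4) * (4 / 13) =-160 / 19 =-8.42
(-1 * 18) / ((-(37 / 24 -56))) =-432 / 1307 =-0.33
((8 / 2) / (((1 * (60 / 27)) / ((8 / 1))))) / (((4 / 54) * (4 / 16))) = 3888 / 5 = 777.60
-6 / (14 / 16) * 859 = -41232 / 7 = -5890.29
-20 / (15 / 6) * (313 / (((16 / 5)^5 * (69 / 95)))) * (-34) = 1579671875 / 4521984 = 349.33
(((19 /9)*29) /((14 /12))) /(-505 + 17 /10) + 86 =9078578 /105693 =85.90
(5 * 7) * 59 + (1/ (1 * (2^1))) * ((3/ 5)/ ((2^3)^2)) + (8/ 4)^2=1324163/ 640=2069.00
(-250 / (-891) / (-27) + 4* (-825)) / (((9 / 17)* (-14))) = 674800975 / 1515591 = 445.24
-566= -566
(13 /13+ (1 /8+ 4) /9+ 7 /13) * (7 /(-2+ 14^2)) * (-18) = -1.30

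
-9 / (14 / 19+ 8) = -171 / 166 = -1.03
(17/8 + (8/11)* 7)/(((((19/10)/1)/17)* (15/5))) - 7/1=14.52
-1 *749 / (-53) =749 / 53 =14.13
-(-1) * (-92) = -92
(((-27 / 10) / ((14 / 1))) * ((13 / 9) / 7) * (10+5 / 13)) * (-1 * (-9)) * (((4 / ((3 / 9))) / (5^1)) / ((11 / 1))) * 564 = -457.69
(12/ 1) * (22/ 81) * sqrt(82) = 88 * sqrt(82)/ 27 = 29.51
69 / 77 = 0.90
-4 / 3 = -1.33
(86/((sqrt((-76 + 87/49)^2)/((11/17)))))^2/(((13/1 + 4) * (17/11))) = 23635626476/1104796494649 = 0.02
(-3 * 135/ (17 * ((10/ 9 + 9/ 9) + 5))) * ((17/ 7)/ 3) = -1215/ 448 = -2.71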